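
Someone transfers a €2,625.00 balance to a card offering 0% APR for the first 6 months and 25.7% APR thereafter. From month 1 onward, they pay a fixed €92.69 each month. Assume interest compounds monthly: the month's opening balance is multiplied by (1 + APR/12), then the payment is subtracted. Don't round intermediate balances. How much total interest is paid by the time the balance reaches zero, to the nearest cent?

Promo months 1–6 at r₀ = 0%/12 = 0; months 7+ at r₁ = 25.7%/12 = 0.0214167.
After month 6 (no interest yet): B = €2,625.00 − 6·€92.69 = €2,068.86.
Then at r₁ with €92.69/mo: n₂ = −ln(1 − r₁·B/P)/ln(1+r₁) ≈ 30.68 → 31 more payments.
Total paid = 36·€92.69 + €63.28 = €3,400.12; interest = €3,400.12 − €2,625.00 = €775.12.

€775.12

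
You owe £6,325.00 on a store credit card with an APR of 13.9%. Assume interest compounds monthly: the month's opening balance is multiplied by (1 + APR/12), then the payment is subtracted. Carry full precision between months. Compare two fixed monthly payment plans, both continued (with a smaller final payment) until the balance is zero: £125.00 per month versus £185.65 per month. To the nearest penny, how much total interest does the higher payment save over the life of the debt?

Monthly rate r = 13.9%/12 = 1.15833% = 0.0115833.
At £125.00/mo: n = ⌈−ln(1 − rB₀/P)/ln(1+r)⌉ = 77 payments (last £75.04); total interest = total paid − £6,325.00 = £3,250.04.
At £185.65/mo: 44 payments (last £108.40); total interest £1,766.35.
Interest saved = £3,250.04 − £1,766.35 = £1,483.69.

£1,483.69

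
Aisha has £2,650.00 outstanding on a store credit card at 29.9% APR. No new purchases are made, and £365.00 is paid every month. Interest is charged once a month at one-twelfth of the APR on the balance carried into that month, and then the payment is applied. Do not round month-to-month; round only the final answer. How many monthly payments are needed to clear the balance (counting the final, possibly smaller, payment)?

Monthly rate r = 29.9%/12 = 2.49167% = 0.0249167.
Recurrence: B ← B·(1+r) − £365.00.
Month 1: interest £66.03; balance after payment £2,351.03.
Month 2: interest £58.58; balance after payment £2,044.61.
Closed form: n = −ln(1 − rB₀/P)/ln(1+r) = −ln(0.8191)/ln(1.02492) ≈ 8.108, so the balance reaches zero during payment 9.

9 payments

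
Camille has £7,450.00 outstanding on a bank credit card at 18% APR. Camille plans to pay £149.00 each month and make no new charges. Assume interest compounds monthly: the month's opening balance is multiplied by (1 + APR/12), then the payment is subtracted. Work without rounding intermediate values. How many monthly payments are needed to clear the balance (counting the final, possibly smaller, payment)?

94 months

Monthly rate r = 18%/12 = 1.5% = 0.015.
Recurrence: B ← B·(1+r) − £149.00.
Month 1: interest £111.75; balance after payment £7,412.75.
Month 2: interest £111.19; balance after payment £7,374.94.
Closed form: n = −ln(1 − rB₀/P)/ln(1+r) = −ln(0.25)/ln(1.015) ≈ 93.111, so the balance reaches zero during payment 94.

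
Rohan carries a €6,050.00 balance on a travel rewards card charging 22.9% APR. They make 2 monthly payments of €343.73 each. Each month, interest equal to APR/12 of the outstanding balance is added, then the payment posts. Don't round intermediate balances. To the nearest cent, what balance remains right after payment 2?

Monthly rate r = 22.9%/12 = 1.90833% = 0.0190833.
Each month: B ← B·(1+r) − €343.73.
Month 1: interest €115.45; balance after payment €5,821.72.
Month 2: interest €111.10; balance after payment €5,589.09.

€5,589.09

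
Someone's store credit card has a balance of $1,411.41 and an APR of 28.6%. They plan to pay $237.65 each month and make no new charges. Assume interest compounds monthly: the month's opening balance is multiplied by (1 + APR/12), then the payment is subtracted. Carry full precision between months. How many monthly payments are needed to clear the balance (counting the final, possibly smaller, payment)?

7 months

Monthly rate r = 28.6%/12 = 2.38333% = 0.0238333.
Recurrence: B ← B·(1+r) − $237.65.
Month 1: interest $33.64; balance after payment $1,207.40.
Month 2: interest $28.78; balance after payment $998.52.
Closed form: n = −ln(1 − rB₀/P)/ln(1+r) = −ln(0.85845)/ln(1.02383) ≈ 6.480, so the balance reaches zero during payment 7.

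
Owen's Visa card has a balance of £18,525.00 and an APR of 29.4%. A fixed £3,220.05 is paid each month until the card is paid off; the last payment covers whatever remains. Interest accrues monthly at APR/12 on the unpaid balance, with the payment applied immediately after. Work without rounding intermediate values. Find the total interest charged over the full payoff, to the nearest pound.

Monthly rate r = 29.4%/12 = 2.45% = 0.0245.
Payoff takes n = ⌈−ln(1 − rB₀/P)/ln(1+r)⌉ = ⌈6.277⌉ = 7 payments; the last is £898.97.
Total paid = 6·£3,220.05 + £898.97 = £20,219.27.
Total interest = total paid − principal = £20,219.27 − £18,525.00 = £1,694.27.

£1,694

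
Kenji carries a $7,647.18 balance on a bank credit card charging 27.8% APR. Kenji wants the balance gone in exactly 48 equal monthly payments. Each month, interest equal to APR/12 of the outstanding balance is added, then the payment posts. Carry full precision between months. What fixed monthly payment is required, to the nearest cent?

$265.65

Monthly rate r = 27.8%/12 = 2.31667% = 0.0231667.
Level-payment amortization: P = B₀·r / (1 − (1+r)^(−n)) = 7647.18·0.0231667 / (1 − 1.02317^(−48)).
Denominator 1 − (1+r)^(−48) = 0.66690078.
P = 177.16 / 0.66690078 ≈ 265.65.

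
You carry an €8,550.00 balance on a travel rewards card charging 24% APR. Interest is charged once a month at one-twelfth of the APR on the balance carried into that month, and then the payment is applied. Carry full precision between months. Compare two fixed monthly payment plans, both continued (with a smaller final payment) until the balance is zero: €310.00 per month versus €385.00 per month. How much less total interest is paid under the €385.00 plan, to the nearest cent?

Monthly rate r = 24%/12 = 2% = 0.02.
At €310.00/mo: n = ⌈−ln(1 − rB₀/P)/ln(1+r)⌉ = 41 payments (last €157.21); total interest = total paid − €8,550.00 = €4,007.21.
At €385.00/mo: 30 payments (last €253.43); total interest €2,868.43.
Interest saved = €4,007.21 − €2,868.43 = €1,138.78.

€1,138.78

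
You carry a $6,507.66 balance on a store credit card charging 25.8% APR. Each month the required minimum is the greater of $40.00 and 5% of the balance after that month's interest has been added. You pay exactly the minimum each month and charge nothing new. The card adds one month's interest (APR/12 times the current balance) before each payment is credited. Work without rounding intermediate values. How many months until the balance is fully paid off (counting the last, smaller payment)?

Monthly rate r = 25.8%/12 = 2.15% = 0.0215.
While 5% of the post-interest balance exceeds $40.00, each month B ← (B·(1+r))·(1 − 0.05), i.e. B shrinks by the factor (1+r)·0.95 = 0.97042.
This holds for months 1–71. Entering month 72 the balance is $772.19; 5% of the post-interest balance is now below $40.00, so the flat $40.00 minimum applies from here.
From month 72 a fixed $40.00 at rate r clears $772.19 in 26 more payments. Total: 71 + 26 = 97 months.

97 months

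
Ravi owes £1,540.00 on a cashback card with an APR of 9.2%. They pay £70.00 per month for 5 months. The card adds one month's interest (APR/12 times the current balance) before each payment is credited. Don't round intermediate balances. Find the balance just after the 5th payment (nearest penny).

£1,244.54

Monthly rate r = 9.2%/12 = 0.766667% = 0.00766667.
Each month: B ← B·(1+r) − £70.00.
Month 1: interest £11.81; balance after payment £1,481.81.
Month 2: interest £11.36; balance after payment £1,423.17.
Month 3: interest £10.91; balance after payment £1,364.08.
Month 4: interest £10.46; balance after payment £1,304.54.
Month 5: interest £10.00; balance after payment £1,244.54.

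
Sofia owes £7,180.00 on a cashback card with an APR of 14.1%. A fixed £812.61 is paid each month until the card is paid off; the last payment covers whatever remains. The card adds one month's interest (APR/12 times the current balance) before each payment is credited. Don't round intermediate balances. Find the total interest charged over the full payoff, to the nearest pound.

Monthly rate r = 14.1%/12 = 1.175% = 0.01175.
Payoff takes n = ⌈−ln(1 − rB₀/P)/ln(1+r)⌉ = ⌈9.384⌉ = 10 payments; the last is £312.78.
Total paid = 9·£812.61 + £312.78 = £7,626.27.
Total interest = total paid − principal = £7,626.27 − £7,180.00 = £446.27.

£446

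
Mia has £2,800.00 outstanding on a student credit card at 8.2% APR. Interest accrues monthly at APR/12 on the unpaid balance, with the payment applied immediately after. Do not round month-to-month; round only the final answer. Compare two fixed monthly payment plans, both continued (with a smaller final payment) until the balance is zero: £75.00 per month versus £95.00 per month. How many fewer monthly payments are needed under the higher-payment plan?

10 fewer payments

Monthly rate r = 8.2%/12 = 0.683333% = 0.00683333.
At £75.00/mo: n = ⌈−ln(1 − rB₀/P)/ln(1+r)⌉ = 44 payments (last £18.62); total interest = total paid − £2,800.00 = £443.62.
At £95.00/mo: 34 payments (last £2.33); total interest £337.33.
Payments saved = 44 − 34 = 10.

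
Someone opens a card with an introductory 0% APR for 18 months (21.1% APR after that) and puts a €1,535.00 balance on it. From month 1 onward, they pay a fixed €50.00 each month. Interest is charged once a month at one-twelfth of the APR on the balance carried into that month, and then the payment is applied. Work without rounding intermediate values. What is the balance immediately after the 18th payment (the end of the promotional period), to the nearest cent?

€635.00

Promo months 1–18 at r₀ = 0%/12 = 0; months 19+ at r₁ = 21.1%/12 = 0.0175833.
After month 18 (no interest yet): B = €1,535.00 − 18·€50.00 = €635.00.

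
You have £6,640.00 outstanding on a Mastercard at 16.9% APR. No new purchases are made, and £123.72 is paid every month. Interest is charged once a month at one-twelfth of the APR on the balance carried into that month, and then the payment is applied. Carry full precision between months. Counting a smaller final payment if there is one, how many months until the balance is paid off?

Monthly rate r = 16.9%/12 = 1.40833% = 0.0140833.
Recurrence: B ← B·(1+r) − £123.72.
Month 1: interest £93.51; balance after payment £6,609.79.
Month 2: interest £93.09; balance after payment £6,579.16.
Closed form: n = −ln(1 − rB₀/P)/ln(1+r) = −ln(0.24415)/ln(1.01408) ≈ 100.819, so the balance reaches zero during payment 101.

101 months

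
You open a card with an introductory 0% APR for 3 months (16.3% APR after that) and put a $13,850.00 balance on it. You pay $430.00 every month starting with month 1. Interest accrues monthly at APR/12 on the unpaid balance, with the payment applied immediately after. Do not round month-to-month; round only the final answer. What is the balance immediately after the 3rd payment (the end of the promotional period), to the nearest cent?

Promo months 1–3 at r₀ = 0%/12 = 0; months 4+ at r₁ = 16.3%/12 = 0.0135833.
After month 3 (no interest yet): B = $13,850.00 − 3·$430.00 = $12,560.00.

$12,560.00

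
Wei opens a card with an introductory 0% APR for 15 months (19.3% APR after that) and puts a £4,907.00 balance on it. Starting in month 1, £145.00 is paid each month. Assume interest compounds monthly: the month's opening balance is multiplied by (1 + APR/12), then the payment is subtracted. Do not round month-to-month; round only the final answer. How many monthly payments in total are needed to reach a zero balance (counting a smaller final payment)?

Promo months 1–15 at r₀ = 0%/12 = 0; months 16+ at r₁ = 19.3%/12 = 0.0160833.
After month 15 (no interest yet): B = £4,907.00 − 15·£145.00 = £2,732.00.
Then at r₁ with £145.00/mo: n₂ = −ln(1 − r₁·B/P)/ln(1+r₁) ≈ 22.63 → 23 more payments.

38 months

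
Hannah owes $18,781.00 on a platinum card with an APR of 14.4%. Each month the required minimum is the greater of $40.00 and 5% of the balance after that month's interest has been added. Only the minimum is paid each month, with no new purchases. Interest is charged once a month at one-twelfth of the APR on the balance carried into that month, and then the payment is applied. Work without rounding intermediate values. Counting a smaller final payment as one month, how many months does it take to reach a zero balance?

104 months

Monthly rate r = 14.4%/12 = 1.2% = 0.012.
While 5% of the post-interest balance exceeds $40.00, each month B ← (B·(1+r))·(1 − 0.05), i.e. B shrinks by the factor (1+r)·0.95 = 0.9614.
This holds for months 1–81. Entering month 82 the balance is $774.38; 5% of the post-interest balance is now below $40.00, so the flat $40.00 minimum applies from here.
From month 82 a fixed $40.00 at rate r clears $774.38 in 23 more payments. Total: 81 + 23 = 104 months.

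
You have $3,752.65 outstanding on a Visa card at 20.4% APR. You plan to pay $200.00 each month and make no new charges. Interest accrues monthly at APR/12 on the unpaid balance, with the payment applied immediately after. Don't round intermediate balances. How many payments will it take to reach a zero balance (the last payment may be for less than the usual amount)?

23 months

Monthly rate r = 20.4%/12 = 1.7% = 0.017.
Recurrence: B ← B·(1+r) − $200.00.
Month 1: interest $63.80; balance after payment $3,616.45.
Month 2: interest $61.48; balance after payment $3,477.92.
Closed form: n = −ln(1 − rB₀/P)/ln(1+r) = −ln(0.68102)/ln(1.017) ≈ 22.789, so the balance reaches zero during payment 23.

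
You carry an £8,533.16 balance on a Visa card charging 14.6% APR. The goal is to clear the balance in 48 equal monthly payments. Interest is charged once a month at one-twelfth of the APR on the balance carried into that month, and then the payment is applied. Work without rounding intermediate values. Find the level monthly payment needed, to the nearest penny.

Monthly rate r = 14.6%/12 = 1.21667% = 0.0121667.
Level-payment amortization: P = B₀·r / (1 − (1+r)^(−n)) = 8533.16·0.0121667 / (1 − 1.01217^(−48)).
Denominator 1 − (1+r)^(−48) = 0.44036802.
P = 103.82 / 0.44036802 ≈ 235.76.

£235.76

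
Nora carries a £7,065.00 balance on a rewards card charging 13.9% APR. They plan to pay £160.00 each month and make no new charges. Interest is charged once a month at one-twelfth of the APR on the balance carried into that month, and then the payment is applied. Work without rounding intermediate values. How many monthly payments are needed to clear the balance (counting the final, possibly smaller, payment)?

63 months

Monthly rate r = 13.9%/12 = 1.15833% = 0.0115833.
Recurrence: B ← B·(1+r) − £160.00.
Month 1: interest £81.84; balance after payment £6,986.84.
Month 2: interest £80.93; balance after payment £6,907.77.
Closed form: n = −ln(1 − rB₀/P)/ln(1+r) = −ln(0.48852)/ln(1.01158) ≈ 62.202, so the balance reaches zero during payment 63.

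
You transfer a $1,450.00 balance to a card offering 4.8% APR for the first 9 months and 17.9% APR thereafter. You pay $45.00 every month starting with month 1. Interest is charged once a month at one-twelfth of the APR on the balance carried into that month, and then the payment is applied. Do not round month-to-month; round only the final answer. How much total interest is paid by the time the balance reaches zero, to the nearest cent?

$320.05

Promo months 1–9 at r₀ = 4.8%/12 = 0.004; months 10+ at r₁ = 17.9%/12 = 0.0149167.
After month 9: iterate B ← B·(1+r₀) − $45.00 for 9 months → $1,091.50.
Then at r₁ with $45.00/mo: n₂ = −ln(1 − r₁·B/P)/ln(1+r₁) ≈ 30.33 → 31 more payments.
Total paid = 39·$45.00 + $15.05 = $1,770.05; interest = $1,770.05 − $1,450.00 = $320.05.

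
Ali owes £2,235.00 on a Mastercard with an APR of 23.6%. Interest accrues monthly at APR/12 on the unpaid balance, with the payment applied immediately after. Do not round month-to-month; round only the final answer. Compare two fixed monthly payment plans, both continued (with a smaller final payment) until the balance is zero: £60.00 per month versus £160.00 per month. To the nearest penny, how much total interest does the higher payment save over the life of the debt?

£1,424.34

Monthly rate r = 23.6%/12 = 1.96667% = 0.0196667.
At £60.00/mo: n = ⌈−ln(1 − rB₀/P)/ln(1+r)⌉ = 68 payments (last £43.46); total interest = total paid − £2,235.00 = £1,828.46.
At £160.00/mo: 17 payments (last £79.12); total interest £404.12.
Interest saved = £1,828.46 − £404.12 = £1,424.34.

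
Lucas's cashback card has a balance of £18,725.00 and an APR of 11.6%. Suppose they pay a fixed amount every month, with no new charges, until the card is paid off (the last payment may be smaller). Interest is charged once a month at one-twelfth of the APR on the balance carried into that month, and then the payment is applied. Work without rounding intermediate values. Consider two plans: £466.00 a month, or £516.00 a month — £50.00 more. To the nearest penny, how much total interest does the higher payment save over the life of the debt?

£647.77

Monthly rate r = 11.6%/12 = 0.966667% = 0.00966667.
At £466.00/mo: n = ⌈−ln(1 − rB₀/P)/ln(1+r)⌉ = 52 payments (last £53.18); total interest = total paid − £18,725.00 = £5,094.18.
At £516.00/mo: 45 payments (last £467.41); total interest £4,446.41.
Interest saved = £5,094.18 − £4,446.41 = £647.77.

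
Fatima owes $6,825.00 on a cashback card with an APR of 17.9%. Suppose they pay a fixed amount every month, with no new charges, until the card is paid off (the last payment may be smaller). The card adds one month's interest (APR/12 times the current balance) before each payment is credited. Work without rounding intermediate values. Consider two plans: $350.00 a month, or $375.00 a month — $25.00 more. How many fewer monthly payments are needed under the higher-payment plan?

Monthly rate r = 17.9%/12 = 1.49167% = 0.0149167.
At $350.00/mo: n = ⌈−ln(1 − rB₀/P)/ln(1+r)⌉ = 24 payments (last $75.46); total interest = total paid − $6,825.00 = $1,300.46.
At $375.00/mo: 22 payments (last $147.76); total interest $1,197.76.
Payments saved = 24 − 22 = 2.

2 fewer payments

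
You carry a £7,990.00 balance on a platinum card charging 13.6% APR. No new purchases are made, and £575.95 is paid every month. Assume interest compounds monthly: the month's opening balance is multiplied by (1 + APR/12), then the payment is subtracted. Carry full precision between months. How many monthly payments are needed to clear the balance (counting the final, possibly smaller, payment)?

Monthly rate r = 13.6%/12 = 1.13333% = 0.0113333.
Recurrence: B ← B·(1+r) − £575.95.
Month 1: interest £90.55; balance after payment £7,504.60.
Month 2: interest £85.05; balance after payment £7,013.71.
Closed form: n = −ln(1 − rB₀/P)/ln(1+r) = −ln(0.84278)/ln(1.01133) ≈ 15.178, so the balance reaches zero during payment 16.

16 months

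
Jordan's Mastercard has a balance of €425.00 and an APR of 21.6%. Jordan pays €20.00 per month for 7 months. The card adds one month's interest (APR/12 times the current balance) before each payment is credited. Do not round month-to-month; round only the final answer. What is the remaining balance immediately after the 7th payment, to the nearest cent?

€333.74

Monthly rate r = 21.6%/12 = 1.8% = 0.018.
Each month: B ← B·(1+r) − €20.00.
Month 1: interest €7.65; balance after payment €412.65.
Month 2: interest €7.43; balance after payment €400.08.
Month 3: interest €7.20; balance after payment €387.28.
Month 4: interest €6.97; balance after payment €374.25.
Month 5: interest €6.74; balance after payment €360.99.
Month 6: interest €6.50; balance after payment €347.48.
Month 7: interest €6.25; balance after payment €333.74.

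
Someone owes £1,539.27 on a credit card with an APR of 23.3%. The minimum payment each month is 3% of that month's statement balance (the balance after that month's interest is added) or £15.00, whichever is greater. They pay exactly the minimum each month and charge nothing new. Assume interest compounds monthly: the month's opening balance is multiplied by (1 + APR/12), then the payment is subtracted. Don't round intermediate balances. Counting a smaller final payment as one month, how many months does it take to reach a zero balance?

155 months

Monthly rate r = 23.3%/12 = 1.94167% = 0.0194167.
While 3% of the post-interest balance exceeds £15.00, each month B ← (B·(1+r))·(1 − 0.03), i.e. B shrinks by the factor (1+r)·0.97 = 0.98883.
This holds for months 1–102. Entering month 103 the balance is £489.68; 3% of the post-interest balance is now below £15.00, so the flat £15.00 minimum applies from here.
From month 103 a fixed £15.00 at rate r clears £489.68 in 53 more payments. Total: 102 + 53 = 155 months.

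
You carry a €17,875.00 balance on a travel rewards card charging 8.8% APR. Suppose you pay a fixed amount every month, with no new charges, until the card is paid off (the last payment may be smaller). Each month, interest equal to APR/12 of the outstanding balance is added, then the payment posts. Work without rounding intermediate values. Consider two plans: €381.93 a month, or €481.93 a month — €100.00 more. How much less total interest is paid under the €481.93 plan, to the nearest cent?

Monthly rate r = 8.8%/12 = 0.733333% = 0.00733333.
At €381.93/mo: n = ⌈−ln(1 − rB₀/P)/ln(1+r)⌉ = 58 payments (last €205.29); total interest = total paid − €17,875.00 = €4,100.30.
At €481.93/mo: 44 payments (last €215.91); total interest €3,063.90.
Interest saved = €4,100.30 − €3,063.90 = €1,036.40.

€1,036.40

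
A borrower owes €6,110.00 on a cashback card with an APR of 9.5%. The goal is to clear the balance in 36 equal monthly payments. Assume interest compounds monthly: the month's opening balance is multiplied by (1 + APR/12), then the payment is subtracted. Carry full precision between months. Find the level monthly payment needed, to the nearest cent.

€195.72

Monthly rate r = 9.5%/12 = 0.791667% = 0.00791667.
Level-payment amortization: P = B₀·r / (1 − (1+r)^(−n)) = 6110.00·0.00791667 / (1 − 1.00792^(−36)).
Denominator 1 − (1+r)^(−36) = 0.247141357.
P = 48.3708 / 0.247141357 ≈ 195.72.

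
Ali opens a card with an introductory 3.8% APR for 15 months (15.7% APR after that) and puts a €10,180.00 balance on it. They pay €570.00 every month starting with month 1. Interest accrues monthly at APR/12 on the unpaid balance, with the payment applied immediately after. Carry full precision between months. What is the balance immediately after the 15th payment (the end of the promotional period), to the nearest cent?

Promo months 1–15 at r₀ = 3.8%/12 = 0.00316667; months 16+ at r₁ = 15.7%/12 = 0.0130833.
After month 15: iterate B ← B·(1+r₀) − €570.00 for 15 months → €1,932.27.

€1,932.27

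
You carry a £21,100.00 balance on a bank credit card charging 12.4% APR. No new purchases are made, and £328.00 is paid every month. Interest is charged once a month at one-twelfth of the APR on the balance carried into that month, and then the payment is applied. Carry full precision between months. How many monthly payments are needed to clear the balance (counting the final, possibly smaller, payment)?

107 payments

Monthly rate r = 12.4%/12 = 1.03333% = 0.0103333.
Recurrence: B ← B·(1+r) − £328.00.
Month 1: interest £218.03; balance after payment £20,990.03.
Month 2: interest £216.90; balance after payment £20,878.93.
Closed form: n = −ln(1 − rB₀/P)/ln(1+r) = −ln(0.33526)/ln(1.01033) ≈ 106.304, so the balance reaches zero during payment 107.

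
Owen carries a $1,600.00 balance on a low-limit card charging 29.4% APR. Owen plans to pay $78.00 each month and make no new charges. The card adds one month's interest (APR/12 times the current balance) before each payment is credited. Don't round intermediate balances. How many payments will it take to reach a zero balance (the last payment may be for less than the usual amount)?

29 months

Monthly rate r = 29.4%/12 = 2.45% = 0.0245.
Recurrence: B ← B·(1+r) − $78.00.
Month 1: interest $39.20; balance after payment $1,561.20.
Month 2: interest $38.25; balance after payment $1,521.45.
Closed form: n = −ln(1 − rB₀/P)/ln(1+r) = −ln(0.49744)/ln(1.0245) ≈ 28.849, so the balance reaches zero during payment 29.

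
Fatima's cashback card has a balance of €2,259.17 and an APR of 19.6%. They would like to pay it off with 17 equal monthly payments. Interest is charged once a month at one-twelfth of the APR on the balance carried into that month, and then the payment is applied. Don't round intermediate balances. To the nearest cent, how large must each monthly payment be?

Monthly rate r = 19.6%/12 = 1.63333% = 0.0163333.
Level-payment amortization: P = B₀·r / (1 − (1+r)^(−n)) = 2259.17·0.0163333 / (1 − 1.01633^(−17)).
Denominator 1 − (1+r)^(−17) = 0.240749449.
P = 36.8998 / 0.240749449 ≈ 153.27.

€153.27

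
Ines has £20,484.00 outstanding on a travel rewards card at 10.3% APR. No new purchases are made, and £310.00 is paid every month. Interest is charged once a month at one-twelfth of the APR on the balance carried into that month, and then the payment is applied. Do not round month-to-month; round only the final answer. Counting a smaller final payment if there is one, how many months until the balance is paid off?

Monthly rate r = 10.3%/12 = 0.858333% = 0.00858333.
Recurrence: B ← B·(1+r) − £310.00.
Month 1: interest £175.82; balance after payment £20,349.82.
Month 2: interest £174.67; balance after payment £20,214.49.
Closed form: n = −ln(1 − rB₀/P)/ln(1+r) = −ln(0.43284)/ln(1.00858) ≈ 97.979, so the balance reaches zero during payment 98.

98 payments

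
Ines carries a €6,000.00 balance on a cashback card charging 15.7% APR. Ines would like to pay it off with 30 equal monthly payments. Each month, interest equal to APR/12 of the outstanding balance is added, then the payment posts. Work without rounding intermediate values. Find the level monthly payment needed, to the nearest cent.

€243.10

Monthly rate r = 15.7%/12 = 1.30833% = 0.0130833.
Level-payment amortization: P = B₀·r / (1 − (1+r)^(−n)) = 6000.00·0.0130833 / (1 − 1.01308^(−30)).
Denominator 1 − (1+r)^(−30) = 0.322912369.
P = 78.5 / 0.322912369 ≈ 243.10.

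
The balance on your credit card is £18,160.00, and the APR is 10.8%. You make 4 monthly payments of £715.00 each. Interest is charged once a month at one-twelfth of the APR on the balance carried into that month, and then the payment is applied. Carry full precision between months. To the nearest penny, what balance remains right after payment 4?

£15,923.80

Monthly rate r = 10.8%/12 = 0.9% = 0.009.
Each month: B ← B·(1+r) − £715.00.
Month 1: interest £163.44; balance after payment £17,608.44.
Month 2: interest £158.48; balance after payment £17,051.92.
Month 3: interest £153.47; balance after payment £16,490.38.
Month 4: interest £148.41; balance after payment £15,923.80.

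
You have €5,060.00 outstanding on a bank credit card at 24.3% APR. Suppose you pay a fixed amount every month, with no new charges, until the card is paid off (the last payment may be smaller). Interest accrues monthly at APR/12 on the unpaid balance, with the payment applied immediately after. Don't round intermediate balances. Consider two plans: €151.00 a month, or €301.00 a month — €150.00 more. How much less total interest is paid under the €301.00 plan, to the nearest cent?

€2,300.55

Monthly rate r = 24.3%/12 = 2.025% = 0.02025.
At €151.00/mo: n = ⌈−ln(1 − rB₀/P)/ln(1+r)⌉ = 57 payments (last €93.18); total interest = total paid − €5,060.00 = €3,489.18.
At €301.00/mo: 21 payments (last €228.63); total interest €1,188.63.
Interest saved = €3,489.18 − €1,188.63 = €2,300.55.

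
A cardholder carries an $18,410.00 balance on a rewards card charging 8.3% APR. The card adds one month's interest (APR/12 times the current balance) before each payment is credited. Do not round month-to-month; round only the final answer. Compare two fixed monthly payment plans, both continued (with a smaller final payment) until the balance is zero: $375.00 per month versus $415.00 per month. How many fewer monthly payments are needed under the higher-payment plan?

7 fewer payments

Monthly rate r = 8.3%/12 = 0.691667% = 0.00691667.
At $375.00/mo: n = ⌈−ln(1 − rB₀/P)/ln(1+r)⌉ = 61 payments (last $69.89); total interest = total paid − $18,410.00 = $4,159.89.
At $415.00/mo: 54 payments (last $70.25); total interest $3,655.25.
Payments saved = 61 − 54 = 7.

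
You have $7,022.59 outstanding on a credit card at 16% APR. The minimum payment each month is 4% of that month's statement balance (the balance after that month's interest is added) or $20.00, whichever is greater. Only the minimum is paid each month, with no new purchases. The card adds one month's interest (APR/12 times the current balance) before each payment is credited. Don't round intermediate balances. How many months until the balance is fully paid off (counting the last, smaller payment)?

Monthly rate r = 16%/12 = 1.33333% = 0.0133333.
While 4% of the post-interest balance exceeds $20.00, each month B ← (B·(1+r))·(1 − 0.04), i.e. B shrinks by the factor (1+r)·0.96 = 0.9728.
This holds for months 1–97. Entering month 98 the balance is $483.93; 4% of the post-interest balance is now below $20.00, so the flat $20.00 minimum applies from here.
From month 98 a fixed $20.00 at rate r clears $483.93 in 30 more payments. Total: 97 + 30 = 127 months.

127 months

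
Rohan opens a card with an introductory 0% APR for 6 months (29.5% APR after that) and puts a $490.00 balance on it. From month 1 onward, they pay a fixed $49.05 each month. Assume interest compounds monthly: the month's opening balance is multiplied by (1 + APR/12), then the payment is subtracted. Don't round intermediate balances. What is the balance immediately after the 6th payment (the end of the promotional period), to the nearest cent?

Promo months 1–6 at r₀ = 0%/12 = 0; months 7+ at r₁ = 29.5%/12 = 0.0245833.
After month 6 (no interest yet): B = $490.00 − 6·$49.05 = $195.70.

$195.70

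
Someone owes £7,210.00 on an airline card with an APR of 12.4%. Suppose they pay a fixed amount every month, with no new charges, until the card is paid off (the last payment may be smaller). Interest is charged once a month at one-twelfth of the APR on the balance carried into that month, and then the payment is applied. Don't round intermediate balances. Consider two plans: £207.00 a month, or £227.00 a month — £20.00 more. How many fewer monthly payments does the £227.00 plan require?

5 fewer payments

Monthly rate r = 12.4%/12 = 1.03333% = 0.0103333.
At £207.00/mo: n = ⌈−ln(1 − rB₀/P)/ln(1+r)⌉ = 44 payments (last £82.97); total interest = total paid − £7,210.00 = £1,773.97.
At £227.00/mo: 39 payments (last £158.25); total interest £1,574.25.
Payments saved = 44 − 39 = 5.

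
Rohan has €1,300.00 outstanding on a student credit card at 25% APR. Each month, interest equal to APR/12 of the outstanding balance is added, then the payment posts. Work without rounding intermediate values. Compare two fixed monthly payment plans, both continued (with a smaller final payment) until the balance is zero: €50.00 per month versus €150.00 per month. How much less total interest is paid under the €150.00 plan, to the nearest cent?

Monthly rate r = 25%/12 = 2.08333% = 0.0208333.
At €50.00/mo: n = ⌈−ln(1 − rB₀/P)/ln(1+r)⌉ = 38 payments (last €41.89); total interest = total paid − €1,300.00 = €591.89.
At €150.00/mo: 10 payments (last €98.96); total interest €148.96.
Interest saved = €591.89 − €148.96 = €442.93.

€442.93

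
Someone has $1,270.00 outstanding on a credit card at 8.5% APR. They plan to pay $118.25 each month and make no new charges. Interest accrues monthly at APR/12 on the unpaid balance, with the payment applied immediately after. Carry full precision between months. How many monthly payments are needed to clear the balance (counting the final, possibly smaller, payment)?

Monthly rate r = 8.5%/12 = 0.708333% = 0.00708333.
Recurrence: B ← B·(1+r) − $118.25.
Month 1: interest $9.00; balance after payment $1,160.75.
Month 2: interest $8.22; balance after payment $1,050.72.
Closed form: n = −ln(1 − rB₀/P)/ln(1+r) = −ln(0.92393)/ln(1.00708) ≈ 11.210, so the balance reaches zero during payment 12.

12 payments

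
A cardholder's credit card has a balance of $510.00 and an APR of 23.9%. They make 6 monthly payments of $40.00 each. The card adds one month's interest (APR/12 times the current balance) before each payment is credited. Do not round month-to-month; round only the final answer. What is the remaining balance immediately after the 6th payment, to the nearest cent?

$321.79

Monthly rate r = 23.9%/12 = 1.99167% = 0.0199167.
Each month: B ← B·(1+r) − $40.00.
Month 1: interest $10.16; balance after payment $480.16.
Month 2: interest $9.56; balance after payment $449.72.
Month 3: interest $8.96; balance after payment $418.68.
Month 4: interest $8.34; balance after payment $387.02.
Month 5: interest $7.71; balance after payment $354.72.
Month 6: interest $7.06; balance after payment $321.79.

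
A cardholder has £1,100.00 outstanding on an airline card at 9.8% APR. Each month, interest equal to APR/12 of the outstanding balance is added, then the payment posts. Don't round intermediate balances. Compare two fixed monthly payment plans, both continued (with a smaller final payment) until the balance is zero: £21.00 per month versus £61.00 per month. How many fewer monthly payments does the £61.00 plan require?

49 fewer payments

Monthly rate r = 9.8%/12 = 0.816667% = 0.00816667.
At £21.00/mo: n = ⌈−ln(1 − rB₀/P)/ln(1+r)⌉ = 69 payments (last £13.32); total interest = total paid − £1,100.00 = £341.32.
At £61.00/mo: 20 payments (last £35.86); total interest £94.86.
Payments saved = 69 − 20 = 49.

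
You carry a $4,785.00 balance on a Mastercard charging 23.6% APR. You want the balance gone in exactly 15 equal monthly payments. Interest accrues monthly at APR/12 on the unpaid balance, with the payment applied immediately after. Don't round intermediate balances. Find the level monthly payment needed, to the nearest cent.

$371.47

Monthly rate r = 23.6%/12 = 1.96667% = 0.0196667.
Level-payment amortization: P = B₀·r / (1 − (1+r)^(−n)) = 4785.00·0.0196667 / (1 − 1.01967^(−15)).
Denominator 1 − (1+r)^(−15) = 0.253333501.
P = 94.105 / 0.253333501 ≈ 371.47.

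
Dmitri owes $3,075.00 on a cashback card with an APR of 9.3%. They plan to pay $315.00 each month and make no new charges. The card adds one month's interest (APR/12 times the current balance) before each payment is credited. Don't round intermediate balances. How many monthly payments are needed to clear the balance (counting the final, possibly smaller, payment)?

11 months

Monthly rate r = 9.3%/12 = 0.775% = 0.00775.
Recurrence: B ← B·(1+r) − $315.00.
Month 1: interest $23.83; balance after payment $2,783.83.
Month 2: interest $21.57; balance after payment $2,490.41.
Closed form: n = −ln(1 − rB₀/P)/ln(1+r) = −ln(0.92435)/ln(1.00775) ≈ 10.190, so the balance reaches zero during payment 11.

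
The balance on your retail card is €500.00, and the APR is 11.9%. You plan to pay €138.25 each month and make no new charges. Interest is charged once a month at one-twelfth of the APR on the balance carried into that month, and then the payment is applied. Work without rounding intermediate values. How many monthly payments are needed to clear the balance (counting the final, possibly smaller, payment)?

Monthly rate r = 11.9%/12 = 0.991667% = 0.00991667.
Recurrence: B ← B·(1+r) − €138.25.
Month 1: interest €4.96; balance after payment €366.71.
Month 2: interest €3.64; balance after payment €232.09.
Month 3: interest €2.30; balance after payment €96.15.
Month 4: interest €0.95; balance after payment €0.00.

4 payments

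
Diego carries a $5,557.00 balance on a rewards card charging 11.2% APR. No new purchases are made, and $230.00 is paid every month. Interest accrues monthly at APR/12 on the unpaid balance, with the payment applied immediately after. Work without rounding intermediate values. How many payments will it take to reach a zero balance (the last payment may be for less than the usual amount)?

Monthly rate r = 11.2%/12 = 0.933333% = 0.00933333.
Recurrence: B ← B·(1+r) − $230.00.
Month 1: interest $51.87; balance after payment $5,378.87.
Month 2: interest $50.20; balance after payment $5,199.07.
Closed form: n = −ln(1 − rB₀/P)/ln(1+r) = −ln(0.7745)/ln(1.00933) ≈ 27.507, so the balance reaches zero during payment 28.

28 payments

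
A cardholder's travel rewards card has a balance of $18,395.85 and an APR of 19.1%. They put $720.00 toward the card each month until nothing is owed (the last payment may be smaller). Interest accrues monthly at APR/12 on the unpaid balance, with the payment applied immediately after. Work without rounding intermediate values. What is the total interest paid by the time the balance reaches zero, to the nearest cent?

$5,404.88

Monthly rate r = 19.1%/12 = 1.59167% = 0.0159167.
Payoff takes n = ⌈−ln(1 − rB₀/P)/ln(1+r)⌉ = ⌈33.056⌉ = 34 payments; the last is $40.73.
Total paid = 33·$720.00 + $40.73 = $23,800.73.
Total interest = total paid − principal = $23,800.73 − $18,395.85 = $5,404.88.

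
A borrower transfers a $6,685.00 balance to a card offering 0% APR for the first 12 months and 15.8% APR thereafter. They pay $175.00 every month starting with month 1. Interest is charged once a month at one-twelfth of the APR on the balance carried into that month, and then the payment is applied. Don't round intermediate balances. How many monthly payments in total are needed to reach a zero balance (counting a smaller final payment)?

Promo months 1–12 at r₀ = 0%/12 = 0; months 13+ at r₁ = 15.8%/12 = 0.0131667.
After month 12 (no interest yet): B = $6,685.00 − 12·$175.00 = $4,585.00.
Then at r₁ with $175.00/mo: n₂ = −ln(1 − r₁·B/P)/ln(1+r₁) ≈ 32.34 → 33 more payments.

45 payments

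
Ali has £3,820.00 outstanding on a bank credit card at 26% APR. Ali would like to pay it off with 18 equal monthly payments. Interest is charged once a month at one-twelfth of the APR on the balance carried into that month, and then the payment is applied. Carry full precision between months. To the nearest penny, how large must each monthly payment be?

£258.55

Monthly rate r = 26%/12 = 2.16667% = 0.0216667.
Level-payment amortization: P = B₀·r / (1 − (1+r)^(−n)) = 3820.00·0.0216667 / (1 − 1.02167^(−18)).
Denominator 1 − (1+r)^(−18) = 0.320117339.
P = 82.7667 / 0.320117339 ≈ 258.55.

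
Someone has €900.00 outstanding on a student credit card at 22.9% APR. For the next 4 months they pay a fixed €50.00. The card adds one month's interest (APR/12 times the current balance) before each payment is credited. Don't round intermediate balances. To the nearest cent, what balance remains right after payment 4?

Monthly rate r = 22.9%/12 = 1.90833% = 0.0190833.
Each month: B ← B·(1+r) − €50.00.
Month 1: interest €17.17; balance after payment €867.17.
Month 2: interest €16.55; balance after payment €833.72.
Month 3: interest €15.91; balance after payment €799.63.
Month 4: interest €15.26; balance after payment €764.89.

€764.89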